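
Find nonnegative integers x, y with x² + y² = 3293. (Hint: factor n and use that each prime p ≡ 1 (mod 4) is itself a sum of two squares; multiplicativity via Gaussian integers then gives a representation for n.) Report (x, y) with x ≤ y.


Step 1: Factor n = 3293 = 37 · 89.
Step 2: Check the mod-4 condition on each prime factor: 37 ≡ 1 (mod 4), exponent 1; 89 ≡ 1 (mod 4), exponent 1.
All primes ≡ 3 (mod 4) appear to even exponent (or don't appear), so by the two-squares theorem n IS expressible as a sum of two squares.
Step 3: Build a representation. Here n = 37 · 89 is a product of primes ≡ 1 (mod 4). Each prime p ≡ 1 (mod 4) is itself a sum of two squares; find a² by testing p − a² for a perfect square:
  37: 37 − 1² = 36 = 6² ⇒ 37 = 1² + 6².
  89: 89 − 1² = 88, 89 − 2² = 85, 89 − 3² = 80, 89 − 4² = 73, 89 − 5² = 64 = 8² ⇒ 89 = 5² + 8².
  Combine using the Brahmagupta–Fibonacci identity (a² + b²)(c² + d²) = (ac − bd)² + (ad + bc)² = (ac + bd)² + (ad − bc)²:
  37 · 89 = 3293: from (1² + 6²)(5² + 8²), take (1·5 − 6·8, 1·8 + 6·5) = (5 − 48, 8 + 30) = (-43, 38); dropping signs (only squares matter) gives (43, 38); check 43² + 38² = 1849 + 1444 = 3293 ✓.
Step 4: Order so x ≤ y and verify: 38² + 43² = 1444 + 1849 = 3293 = n. ✓

n = 3293 = 38² + 43² (one valid representation with x ≤ y).


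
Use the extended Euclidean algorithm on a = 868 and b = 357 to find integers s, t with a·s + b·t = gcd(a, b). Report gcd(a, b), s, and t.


Euclidean algorithm on (868, 357) — divide until remainder is 0:
  868 = 2 · 357 + 154
  357 = 2 · 154 + 49
  154 = 3 · 49 + 7
  49 = 7 · 7 + 0
gcd(868, 357) = 7.
Track Bezout coefficients alongside the remainders: start with r₀ = 868 = a·1 + b·0 (s = 1, t = 0) and r₁ = 357 = a·0 + b·1 (s = 0, t = 1); each new remainder r_{k+1} = r_{k-1} − q_k·r_k inherits s_{k+1} = s_{k-1} − q_k·s_k, t_{k+1} = t_{k-1} − q_k·t_k, so r_k = a·s_k + b·t_k at every step:
  q = 2: r = 154, s = 1 − 2·0 = 1, t = 0 − 2·1 = -2  (check: 868·1 + 357·(-2) = 154)
  q = 2: r = 49, s = 0 − 2·1 = -2, t = 1 − 2·(-2) = 5  (check: 868·(-2) + 357·5 = 49)
  q = 3: r = 7, s = 1 − 3·(-2) = 7, t = -2 − 3·5 = -17  (check: 868·7 + 357·(-17) = 7)
The row with r = 7 (the gcd) gives the Bezout coefficients s = 7, t = -17.
Result: 868 · (7) + 357 · (-17) = 7.

gcd(868, 357) = 7; s = 7, t = -17 (check: 868·7 + 357·(-17) = 7).


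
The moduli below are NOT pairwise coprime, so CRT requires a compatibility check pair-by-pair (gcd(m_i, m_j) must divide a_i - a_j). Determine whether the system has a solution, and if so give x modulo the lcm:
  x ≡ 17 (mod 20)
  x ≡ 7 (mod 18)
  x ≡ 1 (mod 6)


Moduli 20, 18, 6 are not pairwise coprime, so CRT works modulo lcm(m_i) when all pairwise compatibility conditions hold.
Pairwise compatibility: gcd(m_i, m_j) must divide a_i - a_j for every pair.
Merge one congruence at a time:
  Start: x ≡ 17 (mod 20).
  Combine with x ≡ 7 (mod 18): gcd(20, 18) = 2; 7 - 17 = -10, which IS divisible by 2, so compatible.
    Write x = 17 + 20·t and substitute into x ≡ 7 (mod 18): 20·t ≡ 7 − 17 = -10 (mod 18).
    Divide the congruence (and modulus) by g = 2: 10·t ≡ -5 (mod 9).
    Reduce coefficients mod 9: 1·t ≡ 4 (mod 9).
    So t ≡ 4 (mod 9).
    Then x = 17 + 20·4 = 97, valid modulo lcm(20, 18) = 180: x ≡ 97 (mod 180).
  Combine with x ≡ 1 (mod 6): gcd(180, 6) = 6; 1 - 97 = -96, which IS divisible by 6, so compatible.
    Write x = 97 + 180·t and substitute into x ≡ 1 (mod 6): 180·t ≡ 1 − 97 = -96 (mod 6).
    Divide the congruence (and modulus) by g = 6: 30·t ≡ -16 (mod 1).
    Modulo 1 every t works; take t = 0.
    Then x = 97 + 180·0 = 97, valid modulo lcm(180, 6) = 180: x ≡ 97 (mod 180).
Verify: 97 mod 20 = 17, 97 mod 18 = 7, 97 mod 6 = 1.

x ≡ 97 (mod 180).


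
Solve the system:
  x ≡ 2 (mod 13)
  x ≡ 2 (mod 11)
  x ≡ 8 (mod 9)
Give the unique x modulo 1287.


Moduli 13, 11, 9 are pairwise coprime; by CRT there is a unique solution modulo M = 13 · 11 · 9 = 1287.
Solve pairwise, accumulating the modulus:
  Start with x ≡ 2 (mod 13).
  Combine with x ≡ 2 (mod 11): since gcd(13, 11) = 1, we get a unique residue mod 143.
    Write x = 2 + 13·t and substitute into x ≡ 2 (mod 11): 13·t ≡ 2 − 2 = 0 (mod 11).
    Reduce coefficients mod 11: 2·t ≡ 0 (mod 11).
    The inverse of 2 mod 11 is 6 (since 2·6 = 12 = 1·11 + 1), so t ≡ 6·0 = 0 ≡ 0 (mod 11).
    Then x = 2 + 13·0 = 2, valid modulo lcm(13, 11) = 143: x ≡ 2 (mod 143).
  Combine with x ≡ 8 (mod 9): since gcd(143, 9) = 1, we get a unique residue mod 1287.
    Write x = 2 + 143·t and substitute into x ≡ 8 (mod 9): 143·t ≡ 8 − 2 = 6 (mod 9).
    Reduce coefficients mod 9: 8·t ≡ 6 (mod 9).
    The inverse of 8 mod 9 is 8 (since 8·8 = 64 = 7·9 + 1), so t ≡ 8·6 = 48 ≡ 3 (mod 9).
    Then x = 2 + 143·3 = 431, valid modulo lcm(143, 9) = 1287: x ≡ 431 (mod 1287).
Verify: 431 mod 13 = 2 ✓, 431 mod 11 = 2 ✓, 431 mod 9 = 8 ✓.

x ≡ 431 (mod 1287).


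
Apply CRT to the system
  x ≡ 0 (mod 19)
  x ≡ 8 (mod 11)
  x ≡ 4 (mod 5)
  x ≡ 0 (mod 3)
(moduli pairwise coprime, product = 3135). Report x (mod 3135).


Product of moduli M = 19 · 11 · 5 · 3 = 3135.
Merge one congruence at a time:
  Start: x ≡ 0 (mod 19).
  Combine with x ≡ 8 (mod 11); new modulus lcm = 209.
    Write x = 0 + 19·t and substitute into x ≡ 8 (mod 11): 19·t ≡ 8 − 0 = 8 (mod 11).
    Reduce coefficients mod 11: 8·t ≡ 8 (mod 11).
    The inverse of 8 mod 11 is 7 (since 8·7 = 56 = 5·11 + 1), so t ≡ 7·8 = 56 ≡ 1 (mod 11).
    Then x = 0 + 19·1 = 19, valid modulo lcm(19, 11) = 209: x ≡ 19 (mod 209).
  Combine with x ≡ 4 (mod 5); new modulus lcm = 1045.
    Write x = 19 + 209·t and substitute into x ≡ 4 (mod 5): 209·t ≡ 4 − 19 = -15 (mod 5).
    Reduce coefficients mod 5: 4·t ≡ 0 (mod 5).
    The inverse of 4 mod 5 is 4 (since 4·4 = 16 = 3·5 + 1), so t ≡ 4·0 = 0 ≡ 0 (mod 5).
    Then x = 19 + 209·0 = 19, valid modulo lcm(209, 5) = 1045: x ≡ 19 (mod 1045).
  Combine with x ≡ 0 (mod 3); new modulus lcm = 3135.
    Write x = 19 + 1045·t and substitute into x ≡ 0 (mod 3): 1045·t ≡ 0 − 19 = -19 (mod 3).
    Reduce coefficients mod 3: 1·t ≡ 2 (mod 3).
    So t ≡ 2 (mod 3).
    Then x = 19 + 1045·2 = 2109, valid modulo lcm(1045, 3) = 3135: x ≡ 2109 (mod 3135).
Verify against each original: 2109 mod 19 = 0, 2109 mod 11 = 8, 2109 mod 5 = 4, 2109 mod 3 = 0.

x ≡ 2109 (mod 3135).


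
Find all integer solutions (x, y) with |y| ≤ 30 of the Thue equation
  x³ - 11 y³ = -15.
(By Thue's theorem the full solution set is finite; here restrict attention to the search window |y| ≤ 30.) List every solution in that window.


The equation is x³ - 11y³ = -15. For fixed y, x³ = 11·y³ − 15, so a solution requires the RHS to be a perfect cube.
Strategy: iterate y from -30 to 30, compute RHS = 11·y³ − 15, and check whether it is a (positive or negative) perfect cube.
Check small values of y:
  y = 0: RHS = -15 is not a perfect cube.
  y = 1: RHS = -4 is not a perfect cube.
  y = -1: RHS = -26 is not a perfect cube.
  y = 2: RHS = 73 is not a perfect cube.
  y = -2: RHS = -103 is not a perfect cube.
  y = 3: RHS = 282 is not a perfect cube.
  y = -3: RHS = -312 is not a perfect cube.
Continuing the search up to |y| = 30 finds no solutions either.
No (x, y) in the scanned range satisfies the equation.

No integer solutions with |y| ≤ 30.


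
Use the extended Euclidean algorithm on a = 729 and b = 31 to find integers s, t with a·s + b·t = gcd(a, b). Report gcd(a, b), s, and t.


Euclidean algorithm on (729, 31) — divide until remainder is 0:
  729 = 23 · 31 + 16
  31 = 1 · 16 + 15
  16 = 1 · 15 + 1
  15 = 15 · 1 + 0
gcd(729, 31) = 1.
Track Bezout coefficients alongside the remainders: start with r₀ = 729 = a·1 + b·0 (s = 1, t = 0) and r₁ = 31 = a·0 + b·1 (s = 0, t = 1); each new remainder r_{k+1} = r_{k-1} − q_k·r_k inherits s_{k+1} = s_{k-1} − q_k·s_k, t_{k+1} = t_{k-1} − q_k·t_k, so r_k = a·s_k + b·t_k at every step:
  q = 23: r = 16, s = 1 − 23·0 = 1, t = 0 − 23·1 = -23  (check: 729·1 + 31·(-23) = 16)
  q = 1: r = 15, s = 0 − 1·1 = -1, t = 1 − 1·(-23) = 24  (check: 729·(-1) + 31·24 = 15)
  q = 1: r = 1, s = 1 − 1·(-1) = 2, t = -23 − 1·24 = -47  (check: 729·2 + 31·(-47) = 1)
The row with r = 1 (the gcd) gives the Bezout coefficients s = 2, t = -47.
Result: 729 · (2) + 31 · (-47) = 1.

gcd(729, 31) = 1; s = 2, t = -47 (check: 729·2 + 31·(-47) = 1).


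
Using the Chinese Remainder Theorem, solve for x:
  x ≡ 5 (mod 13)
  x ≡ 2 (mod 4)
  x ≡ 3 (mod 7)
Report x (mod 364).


Moduli 13, 4, 7 are pairwise coprime; by CRT there is a unique solution modulo M = 13 · 4 · 7 = 364.
Solve pairwise, accumulating the modulus:
  Start with x ≡ 5 (mod 13).
  Combine with x ≡ 2 (mod 4): since gcd(13, 4) = 1, we get a unique residue mod 52.
    Write x = 5 + 13·t and substitute into x ≡ 2 (mod 4): 13·t ≡ 2 − 5 = -3 (mod 4).
    Reduce coefficients mod 4: 1·t ≡ 1 (mod 4).
    So t ≡ 1 (mod 4).
    Then x = 5 + 13·1 = 18, valid modulo lcm(13, 4) = 52: x ≡ 18 (mod 52).
  Combine with x ≡ 3 (mod 7): since gcd(52, 7) = 1, we get a unique residue mod 364.
    Write x = 18 + 52·t and substitute into x ≡ 3 (mod 7): 52·t ≡ 3 − 18 = -15 (mod 7).
    Reduce coefficients mod 7: 3·t ≡ 6 (mod 7).
    The inverse of 3 mod 7 is 5 (since 3·5 = 15 = 2·7 + 1), so t ≡ 5·6 = 30 ≡ 2 (mod 7).
    Then x = 18 + 52·2 = 122, valid modulo lcm(52, 7) = 364: x ≡ 122 (mod 364).
Verify: 122 mod 13 = 5 ✓, 122 mod 4 = 2 ✓, 122 mod 7 = 3 ✓.

x ≡ 122 (mod 364).


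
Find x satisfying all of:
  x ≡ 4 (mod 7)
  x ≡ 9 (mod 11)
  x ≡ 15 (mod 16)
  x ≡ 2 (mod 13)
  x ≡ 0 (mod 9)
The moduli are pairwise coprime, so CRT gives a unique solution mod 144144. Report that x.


Product of moduli M = 7 · 11 · 16 · 13 · 9 = 144144.
Merge one congruence at a time:
  Start: x ≡ 4 (mod 7).
  Combine with x ≡ 9 (mod 11); new modulus lcm = 77.
    Write x = 4 + 7·t and substitute into x ≡ 9 (mod 11): 7·t ≡ 9 − 4 = 5 (mod 11).
    The inverse of 7 mod 11 is 8 (since 7·8 = 56 = 5·11 + 1), so t ≡ 8·5 = 40 ≡ 7 (mod 11).
    Then x = 4 + 7·7 = 53, valid modulo lcm(7, 11) = 77: x ≡ 53 (mod 77).
  Combine with x ≡ 15 (mod 16); new modulus lcm = 1232.
    Write x = 53 + 77·t and substitute into x ≡ 15 (mod 16): 77·t ≡ 15 − 53 = -38 (mod 16).
    Reduce coefficients mod 16: 13·t ≡ 10 (mod 16).
    The inverse of 13 mod 16 is 5 (since 13·5 = 65 = 4·16 + 1), so t ≡ 5·10 = 50 ≡ 2 (mod 16).
    Then x = 53 + 77·2 = 207, valid modulo lcm(77, 16) = 1232: x ≡ 207 (mod 1232).
  Combine with x ≡ 2 (mod 13); new modulus lcm = 16016.
    Write x = 207 + 1232·t and substitute into x ≡ 2 (mod 13): 1232·t ≡ 2 − 207 = -205 (mod 13).
    Reduce coefficients mod 13: 10·t ≡ 3 (mod 13).
    The inverse of 10 mod 13 is 4 (since 10·4 = 40 = 3·13 + 1), so t ≡ 4·3 = 12 ≡ 12 (mod 13).
    Then x = 207 + 1232·12 = 14991, valid modulo lcm(1232, 13) = 16016: x ≡ 14991 (mod 16016).
  Combine with x ≡ 0 (mod 9); new modulus lcm = 144144.
    Write x = 14991 + 16016·t and substitute into x ≡ 0 (mod 9): 16016·t ≡ 0 − 14991 = -14991 (mod 9).
    Reduce coefficients mod 9: 5·t ≡ 3 (mod 9).
    The inverse of 5 mod 9 is 2 (since 5·2 = 10 = 1·9 + 1), so t ≡ 2·3 = 6 ≡ 6 (mod 9).
    Then x = 14991 + 16016·6 = 111087, valid modulo lcm(16016, 9) = 144144: x ≡ 111087 (mod 144144).
Verify against each original: 111087 mod 7 = 4, 111087 mod 11 = 9, 111087 mod 16 = 15, 111087 mod 13 = 2, 111087 mod 9 = 0.

x ≡ 111087 (mod 144144).


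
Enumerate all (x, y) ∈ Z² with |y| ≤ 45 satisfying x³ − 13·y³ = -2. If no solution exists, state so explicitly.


The equation is x³ - 13y³ = -2. For fixed y, x³ = 13·y³ − 2, so a solution requires the RHS to be a perfect cube.
Strategy: iterate y from -45 to 45, compute RHS = 13·y³ − 2, and check whether it is a (positive or negative) perfect cube.
Check small values of y:
  y = 0: RHS = -2 is not a perfect cube.
  y = 1: RHS = 11 is not a perfect cube.
  y = -1: RHS = -15 is not a perfect cube.
  y = 2: RHS = 102 is not a perfect cube.
  y = -2: RHS = -106 is not a perfect cube.
  y = 3: RHS = 349 is not a perfect cube.
  y = -3: RHS = -353 is not a perfect cube.
Continuing the search up to |y| = 45 finds no solutions either.
No (x, y) in the scanned range satisfies the equation.

No integer solutions with |y| ≤ 45.


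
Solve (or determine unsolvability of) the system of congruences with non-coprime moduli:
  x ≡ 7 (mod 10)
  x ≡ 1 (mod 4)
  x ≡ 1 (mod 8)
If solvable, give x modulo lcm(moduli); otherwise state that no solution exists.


Moduli 10, 4, 8 are not pairwise coprime, so CRT works modulo lcm(m_i) when all pairwise compatibility conditions hold.
Pairwise compatibility: gcd(m_i, m_j) must divide a_i - a_j for every pair.
Merge one congruence at a time:
  Start: x ≡ 7 (mod 10).
  Combine with x ≡ 1 (mod 4): gcd(10, 4) = 2; 1 - 7 = -6, which IS divisible by 2, so compatible.
    Write x = 7 + 10·t and substitute into x ≡ 1 (mod 4): 10·t ≡ 1 − 7 = -6 (mod 4).
    Divide the congruence (and modulus) by g = 2: 5·t ≡ -3 (mod 2).
    Reduce coefficients mod 2: 1·t ≡ 1 (mod 2).
    So t ≡ 1 (mod 2).
    Then x = 7 + 10·1 = 17, valid modulo lcm(10, 4) = 20: x ≡ 17 (mod 20).
  Combine with x ≡ 1 (mod 8): gcd(20, 8) = 4; 1 - 17 = -16, which IS divisible by 4, so compatible.
    Write x = 17 + 20·t and substitute into x ≡ 1 (mod 8): 20·t ≡ 1 − 17 = -16 (mod 8).
    Divide the congruence (and modulus) by g = 4: 5·t ≡ -4 (mod 2).
    Reduce coefficients mod 2: 1·t ≡ 0 (mod 2).
    So t ≡ 0 (mod 2).
    Then x = 17 + 20·0 = 17, valid modulo lcm(20, 8) = 40: x ≡ 17 (mod 40).
Verify: 17 mod 10 = 7, 17 mod 4 = 1, 17 mod 8 = 1.

x ≡ 17 (mod 40).


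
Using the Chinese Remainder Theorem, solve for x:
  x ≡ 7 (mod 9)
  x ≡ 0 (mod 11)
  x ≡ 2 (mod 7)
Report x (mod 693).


Moduli 9, 11, 7 are pairwise coprime; by CRT there is a unique solution modulo M = 9 · 11 · 7 = 693.
Solve pairwise, accumulating the modulus:
  Start with x ≡ 7 (mod 9).
  Combine with x ≡ 0 (mod 11): since gcd(9, 11) = 1, we get a unique residue mod 99.
    Write x = 7 + 9·t and substitute into x ≡ 0 (mod 11): 9·t ≡ 0 − 7 = -7 (mod 11).
    Reduce coefficients mod 11: 9·t ≡ 4 (mod 11).
    The inverse of 9 mod 11 is 5 (since 9·5 = 45 = 4·11 + 1), so t ≡ 5·4 = 20 ≡ 9 (mod 11).
    Then x = 7 + 9·9 = 88, valid modulo lcm(9, 11) = 99: x ≡ 88 (mod 99).
  Combine with x ≡ 2 (mod 7): since gcd(99, 7) = 1, we get a unique residue mod 693.
    Write x = 88 + 99·t and substitute into x ≡ 2 (mod 7): 99·t ≡ 2 − 88 = -86 (mod 7).
    Reduce coefficients mod 7: 1·t ≡ 5 (mod 7).
    So t ≡ 5 (mod 7).
    Then x = 88 + 99·5 = 583, valid modulo lcm(99, 7) = 693: x ≡ 583 (mod 693).
Verify: 583 mod 9 = 7 ✓, 583 mod 11 = 0 ✓, 583 mod 7 = 2 ✓.

x ≡ 583 (mod 693).


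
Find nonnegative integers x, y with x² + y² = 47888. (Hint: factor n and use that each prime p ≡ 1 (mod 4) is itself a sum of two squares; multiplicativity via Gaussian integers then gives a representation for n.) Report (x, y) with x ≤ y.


Step 1: Factor n = 47888 = 2^4 · 41 · 73.
Step 2: Check the mod-4 condition on each prime factor: 2 = 2 (special); 41 ≡ 1 (mod 4), exponent 1; 73 ≡ 1 (mod 4), exponent 1.
All primes ≡ 3 (mod 4) appear to even exponent (or don't appear), so by the two-squares theorem n IS expressible as a sum of two squares.
Step 3: Build a representation. Group n = k² · m with k = 4 and m = 41 · 73 = 2993 (a product of primes ≡ 1 (mod 4)); a representation of m scales to one of n via (k·x)² + (k·y)² = k²(x² + y²). Each prime p ≡ 1 (mod 4) is itself a sum of two squares; find a² by testing p − a² for a perfect square:
  41: 41 − 1² = 40, 41 − 2² = 37, 41 − 3² = 32, 41 − 4² = 25 = 5² ⇒ 41 = 4² + 5².
  73: 73 − 1² = 72, 73 − 2² = 69, 73 − 3² = 64 = 8² ⇒ 73 = 3² + 8².
  Combine using the Brahmagupta–Fibonacci identity (a² + b²)(c² + d²) = (ac − bd)² + (ad + bc)² = (ac + bd)² + (ad − bc)²:
  41 · 73 = 2993: from (4² + 5²)(3² + 8²), take (4·3 − 5·8, 4·8 + 5·3) = (12 − 40, 32 + 15) = (-28, 47); dropping signs (only squares matter) gives (28, 47); check 28² + 47² = 784 + 2209 = 2993 ✓.
  Scale by k = 4: (4·28, 4·47) = (112, 188).
Step 4: Order so x ≤ y and verify: 112² + 188² = 12544 + 35344 = 47888 = n. ✓

n = 47888 = 112² + 188² (one valid representation with x ≤ y).


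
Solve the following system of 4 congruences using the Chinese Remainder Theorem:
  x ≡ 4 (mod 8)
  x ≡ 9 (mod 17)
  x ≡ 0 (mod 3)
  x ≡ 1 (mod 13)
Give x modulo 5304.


Product of moduli M = 8 · 17 · 3 · 13 = 5304.
Merge one congruence at a time:
  Start: x ≡ 4 (mod 8).
  Combine with x ≡ 9 (mod 17); new modulus lcm = 136.
    Write x = 4 + 8·t and substitute into x ≡ 9 (mod 17): 8·t ≡ 9 − 4 = 5 (mod 17).
    The inverse of 8 mod 17 is 15 (since 8·15 = 120 = 7·17 + 1), so t ≡ 15·5 = 75 ≡ 7 (mod 17).
    Then x = 4 + 8·7 = 60, valid modulo lcm(8, 17) = 136: x ≡ 60 (mod 136).
  Combine with x ≡ 0 (mod 3); new modulus lcm = 408.
    Write x = 60 + 136·t and substitute into x ≡ 0 (mod 3): 136·t ≡ 0 − 60 = -60 (mod 3).
    Reduce coefficients mod 3: 1·t ≡ 0 (mod 3).
    So t ≡ 0 (mod 3).
    Then x = 60 + 136·0 = 60, valid modulo lcm(136, 3) = 408: x ≡ 60 (mod 408).
  Combine with x ≡ 1 (mod 13); new modulus lcm = 5304.
    Write x = 60 + 408·t and substitute into x ≡ 1 (mod 13): 408·t ≡ 1 − 60 = -59 (mod 13).
    Reduce coefficients mod 13: 5·t ≡ 6 (mod 13).
    The inverse of 5 mod 13 is 8 (since 5·8 = 40 = 3·13 + 1), so t ≡ 8·6 = 48 ≡ 9 (mod 13).
    Then x = 60 + 408·9 = 3732, valid modulo lcm(408, 13) = 5304: x ≡ 3732 (mod 5304).
Verify against each original: 3732 mod 8 = 4, 3732 mod 17 = 9, 3732 mod 3 = 0, 3732 mod 13 = 1.

x ≡ 3732 (mod 5304).


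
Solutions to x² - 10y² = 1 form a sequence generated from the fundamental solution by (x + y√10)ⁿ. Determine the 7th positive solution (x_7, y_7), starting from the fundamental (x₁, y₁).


Step 1: Find the fundamental solution (x₁, y₁) of x² - 10y² = 1.
  Expand √10 as a continued fraction. a₀ = ⌊√10⌋ = 3; iterate m_{k+1} = d_k·a_k − m_k, d_{k+1} = (10 − m_{k+1}²)/d_k, a_{k+1} = ⌊(a₀ + m_{k+1})/d_{k+1}⌋ (starting m₀ = 0, d₀ = 1), with convergents p_k = a_k·p_{k-1} + p_{k-2}, q_k = a_k·q_{k-1} + q_{k-2} (p₋₁ = 1, q₋₁ = 0):
  k = 0: a₀ = 3; p₀/q₀ = 3/1; p₀² − 10·q₀² = 9 − 10 = -1.
  k = 1: m = 3, d = 1, a = ⌊(3 + 3)/1⌋ = 6; p/q = (6·3 + 1)/(6·1 + 0) = 19/6; p² − 10·q² = 361 − 360 = 1.
  The first convergent with p² − 10·q² = 1 gives the fundamental solution (x₁, y₁) = (19, 6).
Step 2: Apply the recurrence (x_{n+1}, y_{n+1}) = (x₁x_n + 10y₁y_n, x₁y_n + y₁x_n) repeatedly.
  From (x_1, y_1) = (19, 6): x_2 = 19·19 + 10·6·6 = 721; y_2 = 19·6 + 6·19 = 228.
  From (x_2, y_2) = (721, 228): x_3 = 19·721 + 10·6·228 = 27379; y_3 = 19·228 + 6·721 = 8658.
  From (x_3, y_3) = (27379, 8658): x_4 = 19·27379 + 10·6·8658 = 1039681; y_4 = 19·8658 + 6·27379 = 328776.
  From (x_4, y_4) = (1039681, 328776): x_5 = 19·1039681 + 10·6·328776 = 39480499; y_5 = 19·328776 + 6·1039681 = 12484830.
  From (x_5, y_5) = (39480499, 12484830): x_6 = 19·39480499 + 10·6·12484830 = 1499219281; y_6 = 19·12484830 + 6·39480499 = 474094764.
  From (x_6, y_6) = (1499219281, 474094764): x_7 = 19·1499219281 + 10·6·474094764 = 56930852179; y_7 = 19·474094764 + 6·1499219281 = 18003116202.
Step 3: Verify x_7² - 10·y_7² = 3241121929827149048041 - 3241121929827149048040 = 1 (should be 1). ✓

(x_1, y_1) = (19, 6); (x_7, y_7) = (56930852179, 18003116202).


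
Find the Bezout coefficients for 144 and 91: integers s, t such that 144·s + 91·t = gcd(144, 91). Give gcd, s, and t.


Euclidean algorithm on (144, 91) — divide until remainder is 0:
  144 = 1 · 91 + 53
  91 = 1 · 53 + 38
  53 = 1 · 38 + 15
  38 = 2 · 15 + 8
  15 = 1 · 8 + 7
  8 = 1 · 7 + 1
  7 = 7 · 1 + 0
gcd(144, 91) = 1.
Track Bezout coefficients alongside the remainders: start with r₀ = 144 = a·1 + b·0 (s = 1, t = 0) and r₁ = 91 = a·0 + b·1 (s = 0, t = 1); each new remainder r_{k+1} = r_{k-1} − q_k·r_k inherits s_{k+1} = s_{k-1} − q_k·s_k, t_{k+1} = t_{k-1} − q_k·t_k, so r_k = a·s_k + b·t_k at every step:
  q = 1: r = 53, s = 1 − 1·0 = 1, t = 0 − 1·1 = -1  (check: 144·1 + 91·(-1) = 53)
  q = 1: r = 38, s = 0 − 1·1 = -1, t = 1 − 1·(-1) = 2  (check: 144·(-1) + 91·2 = 38)
  q = 1: r = 15, s = 1 − 1·(-1) = 2, t = -1 − 1·2 = -3  (check: 144·2 + 91·(-3) = 15)
  q = 2: r = 8, s = -1 − 2·2 = -5, t = 2 − 2·(-3) = 8  (check: 144·(-5) + 91·8 = 8)
  q = 1: r = 7, s = 2 − 1·(-5) = 7, t = -3 − 1·8 = -11  (check: 144·7 + 91·(-11) = 7)
  q = 1: r = 1, s = -5 − 1·7 = -12, t = 8 − 1·(-11) = 19  (check: 144·(-12) + 91·19 = 1)
The row with r = 1 (the gcd) gives the Bezout coefficients s = -12, t = 19.
Result: 144 · (-12) + 91 · (19) = 1.

gcd(144, 91) = 1; s = -12, t = 19 (check: 144·(-12) + 91·19 = 1).


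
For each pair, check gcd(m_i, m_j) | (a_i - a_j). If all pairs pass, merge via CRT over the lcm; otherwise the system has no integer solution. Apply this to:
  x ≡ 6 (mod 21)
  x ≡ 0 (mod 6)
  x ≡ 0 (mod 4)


Moduli 21, 6, 4 are not pairwise coprime, so CRT works modulo lcm(m_i) when all pairwise compatibility conditions hold.
Pairwise compatibility: gcd(m_i, m_j) must divide a_i - a_j for every pair.
Merge one congruence at a time:
  Start: x ≡ 6 (mod 21).
  Combine with x ≡ 0 (mod 6): gcd(21, 6) = 3; 0 - 6 = -6, which IS divisible by 3, so compatible.
    Write x = 6 + 21·t and substitute into x ≡ 0 (mod 6): 21·t ≡ 0 − 6 = -6 (mod 6).
    Divide the congruence (and modulus) by g = 3: 7·t ≡ -2 (mod 2).
    Reduce coefficients mod 2: 1·t ≡ 0 (mod 2).
    So t ≡ 0 (mod 2).
    Then x = 6 + 21·0 = 6, valid modulo lcm(21, 6) = 42: x ≡ 6 (mod 42).
  Combine with x ≡ 0 (mod 4): gcd(42, 4) = 2; 0 - 6 = -6, which IS divisible by 2, so compatible.
    Write x = 6 + 42·t and substitute into x ≡ 0 (mod 4): 42·t ≡ 0 − 6 = -6 (mod 4).
    Divide the congruence (and modulus) by g = 2: 21·t ≡ -3 (mod 2).
    Reduce coefficients mod 2: 1·t ≡ 1 (mod 2).
    So t ≡ 1 (mod 2).
    Then x = 6 + 42·1 = 48, valid modulo lcm(42, 4) = 84: x ≡ 48 (mod 84).
Verify: 48 mod 21 = 6, 48 mod 6 = 0, 48 mod 4 = 0.

x ≡ 48 (mod 84).


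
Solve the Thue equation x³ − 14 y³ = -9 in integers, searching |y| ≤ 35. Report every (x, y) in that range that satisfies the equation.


The equation is x³ - 14y³ = -9. For fixed y, x³ = 14·y³ − 9, so a solution requires the RHS to be a perfect cube.
Strategy: iterate y from -35 to 35, compute RHS = 14·y³ − 9, and check whether it is a (positive or negative) perfect cube.
Check small values of y:
  y = 0: RHS = -9 is not a perfect cube.
  y = 1: RHS = 5 is not a perfect cube.
  y = -1: RHS = -23 is not a perfect cube.
  y = 2: RHS = 103 is not a perfect cube.
  y = -2: RHS = -121 is not a perfect cube.
  y = 3: RHS = 369 is not a perfect cube.
  y = -3: RHS = -387 is not a perfect cube.
Continuing the search up to |y| = 35 finds no solutions either.
No (x, y) in the scanned range satisfies the equation.

No integer solutions with |y| ≤ 35.


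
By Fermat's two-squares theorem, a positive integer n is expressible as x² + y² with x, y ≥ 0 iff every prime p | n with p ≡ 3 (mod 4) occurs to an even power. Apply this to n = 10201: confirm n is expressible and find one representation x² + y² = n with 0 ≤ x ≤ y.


Step 1: Factor n = 10201 = 101^2.
Step 2: Check the mod-4 condition on each prime factor: 101 ≡ 1 (mod 4), exponent 2.
All primes ≡ 3 (mod 4) appear to even exponent (or don't appear), so by the two-squares theorem n IS expressible as a sum of two squares.
Step 3: Build a representation. Here n = 101 · 101 is a product of primes ≡ 1 (mod 4). Each prime p ≡ 1 (mod 4) is itself a sum of two squares; find a² by testing p − a² for a perfect square:
  101: 101 − 1² = 100 = 10² ⇒ 101 = 1² + 10².
  Combine using the Brahmagupta–Fibonacci identity (a² + b²)(c² + d²) = (ac − bd)² + (ad + bc)² = (ac + bd)² + (ad − bc)²:
  101 · 101 = 10201: from (1² + 10²)(1² + 10²), take (1·1 − 10·10, 1·10 + 10·1) = (1 − 100, 10 + 10) = (-99, 20); dropping signs (only squares matter) gives (99, 20); check 99² + 20² = 9801 + 400 = 10201 ✓.
Step 4: Order so x ≤ y and verify: 20² + 99² = 400 + 9801 = 10201 = n. ✓

n = 10201 = 20² + 99² (one valid representation with x ≤ y).


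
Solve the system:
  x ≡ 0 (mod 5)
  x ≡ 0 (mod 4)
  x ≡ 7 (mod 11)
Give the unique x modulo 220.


Moduli 5, 4, 11 are pairwise coprime; by CRT there is a unique solution modulo M = 5 · 4 · 11 = 220.
Solve pairwise, accumulating the modulus:
  Start with x ≡ 0 (mod 5).
  Combine with x ≡ 0 (mod 4): since gcd(5, 4) = 1, we get a unique residue mod 20.
    Write x = 0 + 5·t and substitute into x ≡ 0 (mod 4): 5·t ≡ 0 − 0 = 0 (mod 4).
    Reduce coefficients mod 4: 1·t ≡ 0 (mod 4).
    So t ≡ 0 (mod 4).
    Then x = 0 + 5·0 = 0, valid modulo lcm(5, 4) = 20: x ≡ 0 (mod 20).
  Combine with x ≡ 7 (mod 11): since gcd(20, 11) = 1, we get a unique residue mod 220.
    Write x = 0 + 20·t and substitute into x ≡ 7 (mod 11): 20·t ≡ 7 − 0 = 7 (mod 11).
    Reduce coefficients mod 11: 9·t ≡ 7 (mod 11).
    The inverse of 9 mod 11 is 5 (since 9·5 = 45 = 4·11 + 1), so t ≡ 5·7 = 35 ≡ 2 (mod 11).
    Then x = 0 + 20·2 = 40, valid modulo lcm(20, 11) = 220: x ≡ 40 (mod 220).
Verify: 40 mod 5 = 0 ✓, 40 mod 4 = 0 ✓, 40 mod 11 = 7 ✓.

x ≡ 40 (mod 220).


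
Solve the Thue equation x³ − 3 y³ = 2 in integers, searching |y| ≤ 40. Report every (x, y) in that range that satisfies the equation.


The equation is x³ - 3y³ = 2. For fixed y, x³ = 3·y³ + 2, so a solution requires the RHS to be a perfect cube.
Strategy: iterate y from -40 to 40, compute RHS = 3·y³ + 2, and check whether it is a (positive or negative) perfect cube.
Check small values of y:
  y = 0: RHS = 2 is not a perfect cube.
  y = 1: RHS = 5 is not a perfect cube.
  y = -1: RHS = -1 = (-1)³ ⇒ x = -1 works.
  y = 2: RHS = 26 is not a perfect cube.
  y = -2: RHS = -22 is not a perfect cube.
  y = 3: RHS = 83 is not a perfect cube.
  y = -3: RHS = -79 is not a perfect cube.
Continuing the search up to |y| = 40 finds no further solutions beyond those listed.
Collected solutions: (-1, -1).

Solutions (with |y| ≤ 40): (-1, -1).


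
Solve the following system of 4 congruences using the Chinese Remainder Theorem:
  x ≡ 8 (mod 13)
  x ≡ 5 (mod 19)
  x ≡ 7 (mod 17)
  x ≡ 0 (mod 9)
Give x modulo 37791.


Product of moduli M = 13 · 19 · 17 · 9 = 37791.
Merge one congruence at a time:
  Start: x ≡ 8 (mod 13).
  Combine with x ≡ 5 (mod 19); new modulus lcm = 247.
    Write x = 8 + 13·t and substitute into x ≡ 5 (mod 19): 13·t ≡ 5 − 8 = -3 (mod 19).
    Reduce coefficients mod 19: 13·t ≡ 16 (mod 19).
    The inverse of 13 mod 19 is 3 (since 13·3 = 39 = 2·19 + 1), so t ≡ 3·16 = 48 ≡ 10 (mod 19).
    Then x = 8 + 13·10 = 138, valid modulo lcm(13, 19) = 247: x ≡ 138 (mod 247).
  Combine with x ≡ 7 (mod 17); new modulus lcm = 4199.
    Write x = 138 + 247·t and substitute into x ≡ 7 (mod 17): 247·t ≡ 7 − 138 = -131 (mod 17).
    Reduce coefficients mod 17: 9·t ≡ 5 (mod 17).
    The inverse of 9 mod 17 is 2 (since 9·2 = 18 = 1·17 + 1), so t ≡ 2·5 = 10 ≡ 10 (mod 17).
    Then x = 138 + 247·10 = 2608, valid modulo lcm(247, 17) = 4199: x ≡ 2608 (mod 4199).
  Combine with x ≡ 0 (mod 9); new modulus lcm = 37791.
    Write x = 2608 + 4199·t and substitute into x ≡ 0 (mod 9): 4199·t ≡ 0 − 2608 = -2608 (mod 9).
    Reduce coefficients mod 9: 5·t ≡ 2 (mod 9).
    The inverse of 5 mod 9 is 2 (since 5·2 = 10 = 1·9 + 1), so t ≡ 2·2 = 4 ≡ 4 (mod 9).
    Then x = 2608 + 4199·4 = 19404, valid modulo lcm(4199, 9) = 37791: x ≡ 19404 (mod 37791).
Verify against each original: 19404 mod 13 = 8, 19404 mod 19 = 5, 19404 mod 17 = 7, 19404 mod 9 = 0.

x ≡ 19404 (mod 37791).


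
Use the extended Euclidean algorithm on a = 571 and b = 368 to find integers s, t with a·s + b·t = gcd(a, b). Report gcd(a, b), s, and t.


Euclidean algorithm on (571, 368) — divide until remainder is 0:
  571 = 1 · 368 + 203
  368 = 1 · 203 + 165
  203 = 1 · 165 + 38
  165 = 4 · 38 + 13
  38 = 2 · 13 + 12
  13 = 1 · 12 + 1
  12 = 12 · 1 + 0
gcd(571, 368) = 1.
Track Bezout coefficients alongside the remainders: start with r₀ = 571 = a·1 + b·0 (s = 1, t = 0) and r₁ = 368 = a·0 + b·1 (s = 0, t = 1); each new remainder r_{k+1} = r_{k-1} − q_k·r_k inherits s_{k+1} = s_{k-1} − q_k·s_k, t_{k+1} = t_{k-1} − q_k·t_k, so r_k = a·s_k + b·t_k at every step:
  q = 1: r = 203, s = 1 − 1·0 = 1, t = 0 − 1·1 = -1  (check: 571·1 + 368·(-1) = 203)
  q = 1: r = 165, s = 0 − 1·1 = -1, t = 1 − 1·(-1) = 2  (check: 571·(-1) + 368·2 = 165)
  q = 1: r = 38, s = 1 − 1·(-1) = 2, t = -1 − 1·2 = -3  (check: 571·2 + 368·(-3) = 38)
  q = 4: r = 13, s = -1 − 4·2 = -9, t = 2 − 4·(-3) = 14  (check: 571·(-9) + 368·14 = 13)
  q = 2: r = 12, s = 2 − 2·(-9) = 20, t = -3 − 2·14 = -31  (check: 571·20 + 368·(-31) = 12)
  q = 1: r = 1, s = -9 − 1·20 = -29, t = 14 − 1·(-31) = 45  (check: 571·(-29) + 368·45 = 1)
The row with r = 1 (the gcd) gives the Bezout coefficients s = -29, t = 45.
Result: 571 · (-29) + 368 · (45) = 1.

gcd(571, 368) = 1; s = -29, t = 45 (check: 571·(-29) + 368·45 = 1).


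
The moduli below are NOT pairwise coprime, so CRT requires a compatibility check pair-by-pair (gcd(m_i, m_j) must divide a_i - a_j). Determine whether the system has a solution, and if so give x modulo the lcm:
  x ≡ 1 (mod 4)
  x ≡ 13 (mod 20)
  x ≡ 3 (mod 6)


Moduli 4, 20, 6 are not pairwise coprime, so CRT works modulo lcm(m_i) when all pairwise compatibility conditions hold.
Pairwise compatibility: gcd(m_i, m_j) must divide a_i - a_j for every pair.
Merge one congruence at a time:
  Start: x ≡ 1 (mod 4).
  Combine with x ≡ 13 (mod 20): gcd(4, 20) = 4; 13 - 1 = 12, which IS divisible by 4, so compatible.
    Write x = 1 + 4·t and substitute into x ≡ 13 (mod 20): 4·t ≡ 13 − 1 = 12 (mod 20).
    Divide the congruence (and modulus) by g = 4: 1·t ≡ 3 (mod 5).
    So t ≡ 3 (mod 5).
    Then x = 1 + 4·3 = 13, valid modulo lcm(4, 20) = 20: x ≡ 13 (mod 20).
  Combine with x ≡ 3 (mod 6): gcd(20, 6) = 2; 3 - 13 = -10, which IS divisible by 2, so compatible.
    Write x = 13 + 20·t and substitute into x ≡ 3 (mod 6): 20·t ≡ 3 − 13 = -10 (mod 6).
    Divide the congruence (and modulus) by g = 2: 10·t ≡ -5 (mod 3).
    Reduce coefficients mod 3: 1·t ≡ 1 (mod 3).
    So t ≡ 1 (mod 3).
    Then x = 13 + 20·1 = 33, valid modulo lcm(20, 6) = 60: x ≡ 33 (mod 60).
Verify: 33 mod 4 = 1, 33 mod 20 = 13, 33 mod 6 = 3.

x ≡ 33 (mod 60).


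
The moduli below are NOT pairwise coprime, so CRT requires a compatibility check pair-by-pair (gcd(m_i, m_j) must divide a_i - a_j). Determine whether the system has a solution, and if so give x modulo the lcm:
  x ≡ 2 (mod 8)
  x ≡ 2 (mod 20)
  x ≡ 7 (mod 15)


Moduli 8, 20, 15 are not pairwise coprime, so CRT works modulo lcm(m_i) when all pairwise compatibility conditions hold.
Pairwise compatibility: gcd(m_i, m_j) must divide a_i - a_j for every pair.
Merge one congruence at a time:
  Start: x ≡ 2 (mod 8).
  Combine with x ≡ 2 (mod 20): gcd(8, 20) = 4; 2 - 2 = 0, which IS divisible by 4, so compatible.
    Write x = 2 + 8·t and substitute into x ≡ 2 (mod 20): 8·t ≡ 2 − 2 = 0 (mod 20).
    Divide the congruence (and modulus) by g = 4: 2·t ≡ 0 (mod 5).
    The inverse of 2 mod 5 is 3 (since 2·3 = 6 = 1·5 + 1), so t ≡ 3·0 = 0 ≡ 0 (mod 5).
    Then x = 2 + 8·0 = 2, valid modulo lcm(8, 20) = 40: x ≡ 2 (mod 40).
  Combine with x ≡ 7 (mod 15): gcd(40, 15) = 5; 7 - 2 = 5, which IS divisible by 5, so compatible.
    Write x = 2 + 40·t and substitute into x ≡ 7 (mod 15): 40·t ≡ 7 − 2 = 5 (mod 15).
    Divide the congruence (and modulus) by g = 5: 8·t ≡ 1 (mod 3).
    Reduce coefficients mod 3: 2·t ≡ 1 (mod 3).
    The inverse of 2 mod 3 is 2 (since 2·2 = 4 = 1·3 + 1), so t ≡ 2·1 = 2 ≡ 2 (mod 3).
    Then x = 2 + 40·2 = 82, valid modulo lcm(40, 15) = 120: x ≡ 82 (mod 120).
Verify: 82 mod 8 = 2, 82 mod 20 = 2, 82 mod 15 = 7.

x ≡ 82 (mod 120).


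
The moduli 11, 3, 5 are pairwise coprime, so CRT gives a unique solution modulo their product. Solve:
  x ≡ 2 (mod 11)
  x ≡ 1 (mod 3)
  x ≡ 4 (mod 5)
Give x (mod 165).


Moduli 11, 3, 5 are pairwise coprime; by CRT there is a unique solution modulo M = 11 · 3 · 5 = 165.
Solve pairwise, accumulating the modulus:
  Start with x ≡ 2 (mod 11).
  Combine with x ≡ 1 (mod 3): since gcd(11, 3) = 1, we get a unique residue mod 33.
    Write x = 2 + 11·t and substitute into x ≡ 1 (mod 3): 11·t ≡ 1 − 2 = -1 (mod 3).
    Reduce coefficients mod 3: 2·t ≡ 2 (mod 3).
    The inverse of 2 mod 3 is 2 (since 2·2 = 4 = 1·3 + 1), so t ≡ 2·2 = 4 ≡ 1 (mod 3).
    Then x = 2 + 11·1 = 13, valid modulo lcm(11, 3) = 33: x ≡ 13 (mod 33).
  Combine with x ≡ 4 (mod 5): since gcd(33, 5) = 1, we get a unique residue mod 165.
    Write x = 13 + 33·t and substitute into x ≡ 4 (mod 5): 33·t ≡ 4 − 13 = -9 (mod 5).
    Reduce coefficients mod 5: 3·t ≡ 1 (mod 5).
    The inverse of 3 mod 5 is 2 (since 3·2 = 6 = 1·5 + 1), so t ≡ 2·1 = 2 ≡ 2 (mod 5).
    Then x = 13 + 33·2 = 79, valid modulo lcm(33, 5) = 165: x ≡ 79 (mod 165).
Verify: 79 mod 11 = 2 ✓, 79 mod 3 = 1 ✓, 79 mod 5 = 4 ✓.

x ≡ 79 (mod 165).


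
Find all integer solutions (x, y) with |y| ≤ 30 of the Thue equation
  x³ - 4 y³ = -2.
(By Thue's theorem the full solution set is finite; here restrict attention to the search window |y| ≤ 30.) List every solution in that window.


The equation is x³ - 4y³ = -2. For fixed y, x³ = 4·y³ − 2, so a solution requires the RHS to be a perfect cube.
Strategy: iterate y from -30 to 30, compute RHS = 4·y³ − 2, and check whether it is a (positive or negative) perfect cube.
Check small values of y:
  y = 0: RHS = -2 is not a perfect cube.
  y = 1: RHS = 2 is not a perfect cube.
  y = -1: RHS = -6 is not a perfect cube.
  y = 2: RHS = 30 is not a perfect cube.
  y = -2: RHS = -34 is not a perfect cube.
  y = 3: RHS = 106 is not a perfect cube.
  y = -3: RHS = -110 is not a perfect cube.
Continuing the search up to |y| = 30 finds no solutions either.
No (x, y) in the scanned range satisfies the equation.

No integer solutions with |y| ≤ 30.


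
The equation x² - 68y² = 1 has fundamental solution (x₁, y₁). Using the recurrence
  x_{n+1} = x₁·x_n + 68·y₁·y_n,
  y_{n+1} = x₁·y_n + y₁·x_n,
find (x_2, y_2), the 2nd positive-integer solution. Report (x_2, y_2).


Step 1: Find the fundamental solution (x₁, y₁) of x² - 68y² = 1.
  Expand √68 as a continued fraction. a₀ = ⌊√68⌋ = 8; iterate m_{k+1} = d_k·a_k − m_k, d_{k+1} = (68 − m_{k+1}²)/d_k, a_{k+1} = ⌊(a₀ + m_{k+1})/d_{k+1}⌋ (starting m₀ = 0, d₀ = 1), with convergents p_k = a_k·p_{k-1} + p_{k-2}, q_k = a_k·q_{k-1} + q_{k-2} (p₋₁ = 1, q₋₁ = 0):
  k = 0: a₀ = 8; p₀/q₀ = 8/1; p₀² − 68·q₀² = 64 − 68 = -4.
  k = 1: m = 8, d = 4, a = ⌊(8 + 8)/4⌋ = 4; p/q = (4·8 + 1)/(4·1 + 0) = 33/4; p² − 68·q² = 1089 − 1088 = 1.
  The first convergent with p² − 68·q² = 1 gives the fundamental solution (x₁, y₁) = (33, 4).
Step 2: Apply the recurrence (x_{n+1}, y_{n+1}) = (x₁x_n + 68y₁y_n, x₁y_n + y₁x_n) repeatedly.
  From (x_1, y_1) = (33, 4): x_2 = 33·33 + 68·4·4 = 2177; y_2 = 33·4 + 4·33 = 264.
Step 3: Verify x_2² - 68·y_2² = 4739329 - 4739328 = 1 (should be 1). ✓

(x_1, y_1) = (33, 4); (x_2, y_2) = (2177, 264).


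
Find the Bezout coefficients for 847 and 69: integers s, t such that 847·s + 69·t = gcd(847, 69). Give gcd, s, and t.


Euclidean algorithm on (847, 69) — divide until remainder is 0:
  847 = 12 · 69 + 19
  69 = 3 · 19 + 12
  19 = 1 · 12 + 7
  12 = 1 · 7 + 5
  7 = 1 · 5 + 2
  5 = 2 · 2 + 1
  2 = 2 · 1 + 0
gcd(847, 69) = 1.
Track Bezout coefficients alongside the remainders: start with r₀ = 847 = a·1 + b·0 (s = 1, t = 0) and r₁ = 69 = a·0 + b·1 (s = 0, t = 1); each new remainder r_{k+1} = r_{k-1} − q_k·r_k inherits s_{k+1} = s_{k-1} − q_k·s_k, t_{k+1} = t_{k-1} − q_k·t_k, so r_k = a·s_k + b·t_k at every step:
  q = 12: r = 19, s = 1 − 12·0 = 1, t = 0 − 12·1 = -12  (check: 847·1 + 69·(-12) = 19)
  q = 3: r = 12, s = 0 − 3·1 = -3, t = 1 − 3·(-12) = 37  (check: 847·(-3) + 69·37 = 12)
  q = 1: r = 7, s = 1 − 1·(-3) = 4, t = -12 − 1·37 = -49  (check: 847·4 + 69·(-49) = 7)
  q = 1: r = 5, s = -3 − 1·4 = -7, t = 37 − 1·(-49) = 86  (check: 847·(-7) + 69·86 = 5)
  q = 1: r = 2, s = 4 − 1·(-7) = 11, t = -49 − 1·86 = -135  (check: 847·11 + 69·(-135) = 2)
  q = 2: r = 1, s = -7 − 2·11 = -29, t = 86 − 2·(-135) = 356  (check: 847·(-29) + 69·356 = 1)
The row with r = 1 (the gcd) gives the Bezout coefficients s = -29, t = 356.
Result: 847 · (-29) + 69 · (356) = 1.

gcd(847, 69) = 1; s = -29, t = 356 (check: 847·(-29) + 69·356 = 1).


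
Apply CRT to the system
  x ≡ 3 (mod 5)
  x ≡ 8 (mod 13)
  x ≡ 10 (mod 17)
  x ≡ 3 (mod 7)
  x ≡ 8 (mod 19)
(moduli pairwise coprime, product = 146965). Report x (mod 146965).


Product of moduli M = 5 · 13 · 17 · 7 · 19 = 146965.
Merge one congruence at a time:
  Start: x ≡ 3 (mod 5).
  Combine with x ≡ 8 (mod 13); new modulus lcm = 65.
    Write x = 3 + 5·t and substitute into x ≡ 8 (mod 13): 5·t ≡ 8 − 3 = 5 (mod 13).
    The inverse of 5 mod 13 is 8 (since 5·8 = 40 = 3·13 + 1), so t ≡ 8·5 = 40 ≡ 1 (mod 13).
    Then x = 3 + 5·1 = 8, valid modulo lcm(5, 13) = 65: x ≡ 8 (mod 65).
  Combine with x ≡ 10 (mod 17); new modulus lcm = 1105.
    Write x = 8 + 65·t and substitute into x ≡ 10 (mod 17): 65·t ≡ 10 − 8 = 2 (mod 17).
    Reduce coefficients mod 17: 14·t ≡ 2 (mod 17).
    The inverse of 14 mod 17 is 11 (since 14·11 = 154 = 9·17 + 1), so t ≡ 11·2 = 22 ≡ 5 (mod 17).
    Then x = 8 + 65·5 = 333, valid modulo lcm(65, 17) = 1105: x ≡ 333 (mod 1105).
  Combine with x ≡ 3 (mod 7); new modulus lcm = 7735.
    Write x = 333 + 1105·t and substitute into x ≡ 3 (mod 7): 1105·t ≡ 3 − 333 = -330 (mod 7).
    Reduce coefficients mod 7: 6·t ≡ 6 (mod 7).
    The inverse of 6 mod 7 is 6 (since 6·6 = 36 = 5·7 + 1), so t ≡ 6·6 = 36 ≡ 1 (mod 7).
    Then x = 333 + 1105·1 = 1438, valid modulo lcm(1105, 7) = 7735: x ≡ 1438 (mod 7735).
  Combine with x ≡ 8 (mod 19); new modulus lcm = 146965.
    Write x = 1438 + 7735·t and substitute into x ≡ 8 (mod 19): 7735·t ≡ 8 − 1438 = -1430 (mod 19).
    Reduce coefficients mod 19: 2·t ≡ 14 (mod 19).
    The inverse of 2 mod 19 is 10 (since 2·10 = 20 = 1·19 + 1), so t ≡ 10·14 = 140 ≡ 7 (mod 19).
    Then x = 1438 + 7735·7 = 55583, valid modulo lcm(7735, 19) = 146965: x ≡ 55583 (mod 146965).
Verify against each original: 55583 mod 5 = 3, 55583 mod 13 = 8, 55583 mod 17 = 10, 55583 mod 7 = 3, 55583 mod 19 = 8.

x ≡ 55583 (mod 146965).


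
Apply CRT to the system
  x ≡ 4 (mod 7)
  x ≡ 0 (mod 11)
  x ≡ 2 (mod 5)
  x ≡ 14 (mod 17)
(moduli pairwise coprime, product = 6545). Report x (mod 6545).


Product of moduli M = 7 · 11 · 5 · 17 = 6545.
Merge one congruence at a time:
  Start: x ≡ 4 (mod 7).
  Combine with x ≡ 0 (mod 11); new modulus lcm = 77.
    Write x = 4 + 7·t and substitute into x ≡ 0 (mod 11): 7·t ≡ 0 − 4 = -4 (mod 11).
    Reduce coefficients mod 11: 7·t ≡ 7 (mod 11).
    The inverse of 7 mod 11 is 8 (since 7·8 = 56 = 5·11 + 1), so t ≡ 8·7 = 56 ≡ 1 (mod 11).
    Then x = 4 + 7·1 = 11, valid modulo lcm(7, 11) = 77: x ≡ 11 (mod 77).
  Combine with x ≡ 2 (mod 5); new modulus lcm = 385.
    Write x = 11 + 77·t and substitute into x ≡ 2 (mod 5): 77·t ≡ 2 − 11 = -9 (mod 5).
    Reduce coefficients mod 5: 2·t ≡ 1 (mod 5).
    The inverse of 2 mod 5 is 3 (since 2·3 = 6 = 1·5 + 1), so t ≡ 3·1 = 3 ≡ 3 (mod 5).
    Then x = 11 + 77·3 = 242, valid modulo lcm(77, 5) = 385: x ≡ 242 (mod 385).
  Combine with x ≡ 14 (mod 17); new modulus lcm = 6545.
    Write x = 242 + 385·t and substitute into x ≡ 14 (mod 17): 385·t ≡ 14 − 242 = -228 (mod 17).
    Reduce coefficients mod 17: 11·t ≡ 10 (mod 17).
    The inverse of 11 mod 17 is 14 (since 11·14 = 154 = 9·17 + 1), so t ≡ 14·10 = 140 ≡ 4 (mod 17).
    Then x = 242 + 385·4 = 1782, valid modulo lcm(385, 17) = 6545: x ≡ 1782 (mod 6545).
Verify against each original: 1782 mod 7 = 4, 1782 mod 11 = 0, 1782 mod 5 = 2, 1782 mod 17 = 14.

x ≡ 1782 (mod 6545).
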